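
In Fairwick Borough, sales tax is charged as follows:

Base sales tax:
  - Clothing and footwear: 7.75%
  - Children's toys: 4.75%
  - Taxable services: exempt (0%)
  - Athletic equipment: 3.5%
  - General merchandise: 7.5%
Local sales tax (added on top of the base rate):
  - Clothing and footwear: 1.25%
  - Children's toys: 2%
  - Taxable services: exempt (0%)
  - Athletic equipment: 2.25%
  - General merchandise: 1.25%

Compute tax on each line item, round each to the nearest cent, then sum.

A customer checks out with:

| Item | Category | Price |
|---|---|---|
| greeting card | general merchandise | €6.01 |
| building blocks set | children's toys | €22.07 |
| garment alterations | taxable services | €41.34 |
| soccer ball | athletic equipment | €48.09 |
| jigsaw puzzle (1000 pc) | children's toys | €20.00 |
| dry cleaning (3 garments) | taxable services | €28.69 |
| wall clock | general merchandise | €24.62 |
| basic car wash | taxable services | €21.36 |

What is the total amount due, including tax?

Greeting card €6.01: general merchandise → 7.5% + 1.25% local = 8.75% → €0.53
Building blocks set €22.07: children's toys → 4.75% + 2% local = 6.75% → €1.49
Garment alterations €41.34: taxable services → 0% + 0% local = 0% → €0.00
Soccer ball €48.09: athletic equipment → 3.5% + 2.25% local = 5.75% → €2.77
Jigsaw puzzle (1000 pc) €20.00: children's toys → 4.75% + 2% local = 6.75% → €1.35
Dry cleaning (3 garments) €28.69: taxable services → 0% + 0% local = 0% → €0.00
Wall clock €24.62: general merchandise → 7.5% + 1.25% local = 8.75% → €2.15
Basic car wash €21.36: taxable services → 0% + 0% local = 0% → €0.00
Subtotal = €212.18; tax = €8.29; total due = €220.47

€220.47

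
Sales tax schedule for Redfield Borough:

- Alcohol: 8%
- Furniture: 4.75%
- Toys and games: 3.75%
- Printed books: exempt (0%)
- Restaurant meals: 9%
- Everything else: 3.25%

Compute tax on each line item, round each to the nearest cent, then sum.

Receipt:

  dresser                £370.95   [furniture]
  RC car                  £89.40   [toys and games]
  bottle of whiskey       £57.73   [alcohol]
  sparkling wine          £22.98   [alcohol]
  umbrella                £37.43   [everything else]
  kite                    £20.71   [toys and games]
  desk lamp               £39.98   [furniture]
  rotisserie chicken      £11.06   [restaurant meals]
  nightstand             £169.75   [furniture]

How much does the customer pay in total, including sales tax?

£860.38

Dresser £370.95: furniture → 4.75% → £17.62
RC car £89.40: toys and games → 3.75% → £3.35
Bottle of whiskey £57.73: alcohol → 8% → £4.62
Sparkling wine £22.98: alcohol → 8% → £1.84
Umbrella £37.43: everything else → 3.25% → £1.22
Kite £20.71: toys and games → 3.75% → £0.78
Desk lamp £39.98: furniture → 4.75% → £1.90
Rotisserie chicken £11.06: restaurant meals → 9% → £1.00
Nightstand £169.75: furniture → 4.75% → £8.06
Subtotal = £819.99; tax = £40.39; total due = £860.38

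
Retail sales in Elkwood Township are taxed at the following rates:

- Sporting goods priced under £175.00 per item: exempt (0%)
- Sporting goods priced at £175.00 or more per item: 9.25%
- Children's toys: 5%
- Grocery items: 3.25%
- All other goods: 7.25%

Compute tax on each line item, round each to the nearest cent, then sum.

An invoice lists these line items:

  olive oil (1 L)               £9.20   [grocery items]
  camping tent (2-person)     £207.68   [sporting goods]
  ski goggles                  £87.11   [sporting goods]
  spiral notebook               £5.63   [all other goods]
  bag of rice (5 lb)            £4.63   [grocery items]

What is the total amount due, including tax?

£334.32

Olive oil (1 L) £9.20: grocery items → 3.25% → £0.30
Camping tent (2-person) £207.68: sporting goods, £175.00 or more → 9.25% → £19.21
Ski goggles £87.11: sporting goods, under £175.00 → 0% → £0.00
Spiral notebook £5.63: all other goods → 7.25% → £0.41
Bag of rice (5 lb) £4.63: grocery items → 3.25% → £0.15
Subtotal = £314.25; tax = £20.07; total due = £334.32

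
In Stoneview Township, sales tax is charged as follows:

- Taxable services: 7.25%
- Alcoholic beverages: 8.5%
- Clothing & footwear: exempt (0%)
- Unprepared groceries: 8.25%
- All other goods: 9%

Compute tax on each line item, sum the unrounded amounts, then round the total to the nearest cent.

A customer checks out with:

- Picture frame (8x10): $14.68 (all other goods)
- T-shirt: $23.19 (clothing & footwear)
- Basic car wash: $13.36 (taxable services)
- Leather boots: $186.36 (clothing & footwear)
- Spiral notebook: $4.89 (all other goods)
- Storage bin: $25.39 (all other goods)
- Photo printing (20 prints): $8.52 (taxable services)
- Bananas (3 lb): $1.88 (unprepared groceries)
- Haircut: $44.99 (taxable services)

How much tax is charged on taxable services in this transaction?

Basic car wash $13.36: taxable services → 7.25% → $0.9686
Photo printing (20 prints) $8.52: taxable services → 7.25% → $0.6177
Haircut $44.99: taxable services → 7.25% → $3.261775
Tax on taxable services: unrounded sum = $4.848075 → $4.85

$4.85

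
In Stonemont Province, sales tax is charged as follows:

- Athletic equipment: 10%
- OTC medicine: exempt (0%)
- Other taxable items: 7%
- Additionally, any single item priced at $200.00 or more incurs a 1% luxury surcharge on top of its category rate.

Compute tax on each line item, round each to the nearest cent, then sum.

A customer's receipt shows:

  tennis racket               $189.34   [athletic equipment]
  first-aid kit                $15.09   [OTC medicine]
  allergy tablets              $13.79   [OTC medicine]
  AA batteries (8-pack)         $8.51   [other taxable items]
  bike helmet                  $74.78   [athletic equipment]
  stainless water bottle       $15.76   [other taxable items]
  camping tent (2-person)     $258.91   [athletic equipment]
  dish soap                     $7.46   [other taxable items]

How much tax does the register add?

Tennis racket $189.34: athletic equipment → 10% → $18.93
First-aid kit $15.09: OTC medicine → 0% → $0.00
Allergy tablets $13.79: OTC medicine → 0% → $0.00
AA batteries (8-pack) $8.51: other taxable items → 7% → $0.60
Bike helmet $74.78: athletic equipment → 10% → $7.48
Stainless water bottle $15.76: other taxable items → 7% → $1.10
Camping tent (2-person) $258.91: athletic equipment → 10% + 1% surcharge = 11% → $28.48
Dish soap $7.46: other taxable items → 7% → $0.52
Total tax = $18.93 + $0.60 + $7.48 + $1.10 + $28.48 + $0.52 = $57.11

$57.11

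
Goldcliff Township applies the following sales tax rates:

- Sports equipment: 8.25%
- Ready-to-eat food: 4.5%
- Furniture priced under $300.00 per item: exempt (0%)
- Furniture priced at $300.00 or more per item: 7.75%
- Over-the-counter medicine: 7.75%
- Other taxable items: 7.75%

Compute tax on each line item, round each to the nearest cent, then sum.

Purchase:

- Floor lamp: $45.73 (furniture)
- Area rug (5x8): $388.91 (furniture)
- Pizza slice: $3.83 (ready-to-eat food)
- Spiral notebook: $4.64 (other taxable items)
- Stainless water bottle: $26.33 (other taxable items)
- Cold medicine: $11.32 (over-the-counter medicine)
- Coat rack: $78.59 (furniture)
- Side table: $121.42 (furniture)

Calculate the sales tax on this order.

$33.59

Floor lamp $45.73: furniture, under $300.00 → 0% → $0.00
Area rug (5x8) $388.91: furniture, $300.00 or more → 7.75% → $30.14
Pizza slice $3.83: ready-to-eat food → 4.5% → $0.17
Spiral notebook $4.64: other taxable items → 7.75% → $0.36
Stainless water bottle $26.33: other taxable items → 7.75% → $2.04
Cold medicine $11.32: over-the-counter medicine → 7.75% → $0.88
Coat rack $78.59: furniture, under $300.00 → 0% → $0.00
Side table $121.42: furniture, under $300.00 → 0% → $0.00
Total tax = $30.14 + $0.17 + $0.36 + $2.04 + $0.88 = $33.59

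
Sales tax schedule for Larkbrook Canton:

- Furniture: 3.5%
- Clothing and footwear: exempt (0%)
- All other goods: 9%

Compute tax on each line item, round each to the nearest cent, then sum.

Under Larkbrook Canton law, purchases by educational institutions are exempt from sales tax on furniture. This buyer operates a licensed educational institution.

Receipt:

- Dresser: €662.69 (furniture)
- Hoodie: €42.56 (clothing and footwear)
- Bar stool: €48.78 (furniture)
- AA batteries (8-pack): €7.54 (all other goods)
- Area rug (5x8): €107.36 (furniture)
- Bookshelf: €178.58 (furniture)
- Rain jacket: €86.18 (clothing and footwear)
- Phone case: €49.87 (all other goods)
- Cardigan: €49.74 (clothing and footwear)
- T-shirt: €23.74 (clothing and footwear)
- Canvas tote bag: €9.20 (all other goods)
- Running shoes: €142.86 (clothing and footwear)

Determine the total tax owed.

Dresser €662.69: furniture, buyer-exempt → 0% → €0.00
Hoodie €42.56: clothing and footwear → 0% → €0.00
Bar stool €48.78: furniture, buyer-exempt → 0% → €0.00
AA batteries (8-pack) €7.54: all other goods → 9% → €0.68
Area rug (5x8) €107.36: furniture, buyer-exempt → 0% → €0.00
Bookshelf €178.58: furniture, buyer-exempt → 0% → €0.00
Rain jacket €86.18: clothing and footwear → 0% → €0.00
Phone case €49.87: all other goods → 9% → €4.49
Cardigan €49.74: clothing and footwear → 0% → €0.00
T-shirt €23.74: clothing and footwear → 0% → €0.00
Canvas tote bag €9.20: all other goods → 9% → €0.83
Running shoes €142.86: clothing and footwear → 0% → €0.00
Total tax = €0.68 + €4.49 + €0.83 = €6.00

€6.00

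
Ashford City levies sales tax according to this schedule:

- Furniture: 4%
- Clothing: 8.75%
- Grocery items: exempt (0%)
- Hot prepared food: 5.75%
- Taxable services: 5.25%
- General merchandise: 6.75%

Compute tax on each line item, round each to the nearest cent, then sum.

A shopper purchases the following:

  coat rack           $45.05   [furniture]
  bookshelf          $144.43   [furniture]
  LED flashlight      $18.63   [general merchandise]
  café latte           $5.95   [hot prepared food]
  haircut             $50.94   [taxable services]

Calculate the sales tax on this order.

Coat rack $45.05: furniture → 4% → $1.80
Bookshelf $144.43: furniture → 4% → $5.78
LED flashlight $18.63: general merchandise → 6.75% → $1.26
Café latte $5.95: hot prepared food → 5.75% → $0.34
Haircut $50.94: taxable services → 5.25% → $2.67
Total tax = $1.80 + $5.78 + $1.26 + $0.34 + $2.67 = $11.85

$11.85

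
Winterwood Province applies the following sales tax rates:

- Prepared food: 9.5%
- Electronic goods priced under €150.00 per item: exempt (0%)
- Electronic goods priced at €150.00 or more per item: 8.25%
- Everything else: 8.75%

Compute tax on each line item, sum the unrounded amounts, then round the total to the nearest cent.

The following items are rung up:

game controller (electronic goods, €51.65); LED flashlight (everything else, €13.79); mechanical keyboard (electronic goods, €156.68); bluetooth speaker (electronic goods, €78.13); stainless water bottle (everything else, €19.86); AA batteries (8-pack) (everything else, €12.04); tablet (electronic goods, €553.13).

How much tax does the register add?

€62.56

Game controller €51.65: electronic goods, under €150.00 → 0% → €0.00
LED flashlight €13.79: everything else → 8.75% → €1.206625
Mechanical keyboard €156.68: electronic goods, €150.00 or more → 8.25% → €12.9261
Bluetooth speaker €78.13: electronic goods, under €150.00 → 0% → €0.00
Stainless water bottle €19.86: everything else → 8.75% → €1.73775
AA batteries (8-pack) €12.04: everything else → 8.75% → €1.0535
Tablet €553.13: electronic goods, €150.00 or more → 8.25% → €45.633225
Unrounded tax sum = €62.5572 → €62.56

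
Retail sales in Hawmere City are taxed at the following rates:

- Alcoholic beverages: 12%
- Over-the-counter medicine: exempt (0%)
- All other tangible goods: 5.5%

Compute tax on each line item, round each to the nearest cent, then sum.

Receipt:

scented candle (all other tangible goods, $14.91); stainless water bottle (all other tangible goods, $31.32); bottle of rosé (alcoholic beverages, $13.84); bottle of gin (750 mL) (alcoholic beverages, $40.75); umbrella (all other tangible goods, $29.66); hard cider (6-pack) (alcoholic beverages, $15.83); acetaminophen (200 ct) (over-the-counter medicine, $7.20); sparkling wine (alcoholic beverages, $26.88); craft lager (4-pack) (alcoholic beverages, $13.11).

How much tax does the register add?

Scented candle $14.91: all other tangible goods → 5.5% → $0.82
Stainless water bottle $31.32: all other tangible goods → 5.5% → $1.72
Bottle of rosé $13.84: alcoholic beverages → 12% → $1.66
Bottle of gin (750 mL) $40.75: alcoholic beverages → 12% → $4.89
Umbrella $29.66: all other tangible goods → 5.5% → $1.63
Hard cider (6-pack) $15.83: alcoholic beverages → 12% → $1.90
Acetaminophen (200 ct) $7.20: over-the-counter medicine → 0% → $0.00
Sparkling wine $26.88: alcoholic beverages → 12% → $3.23
Craft lager (4-pack) $13.11: alcoholic beverages → 12% → $1.57
Total tax = $0.82 + $1.72 + $1.66 + $4.89 + $1.63 + $1.90 + $3.23 + $1.57 = $17.42

$17.42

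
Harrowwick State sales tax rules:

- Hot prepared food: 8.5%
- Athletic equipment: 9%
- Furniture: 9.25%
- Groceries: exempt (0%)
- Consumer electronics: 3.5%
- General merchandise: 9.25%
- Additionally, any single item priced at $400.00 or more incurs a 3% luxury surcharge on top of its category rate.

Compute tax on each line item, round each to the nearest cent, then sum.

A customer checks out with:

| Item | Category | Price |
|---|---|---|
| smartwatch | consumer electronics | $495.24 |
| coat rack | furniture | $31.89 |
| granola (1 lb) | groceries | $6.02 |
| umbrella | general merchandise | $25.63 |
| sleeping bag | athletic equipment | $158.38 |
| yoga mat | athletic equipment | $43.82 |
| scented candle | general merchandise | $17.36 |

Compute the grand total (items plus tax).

Smartwatch $495.24: consumer electronics → 3.5% + 3% surcharge = 6.5% → $32.19
Coat rack $31.89: furniture → 9.25% → $2.95
Granola (1 lb) $6.02: groceries → 0% → $0.00
Umbrella $25.63: general merchandise → 9.25% → $2.37
Sleeping bag $158.38: athletic equipment → 9% → $14.25
Yoga mat $43.82: athletic equipment → 9% → $3.94
Scented candle $17.36: general merchandise → 9.25% → $1.61
Subtotal = $778.34; tax = $57.31; total due = $835.65

$835.65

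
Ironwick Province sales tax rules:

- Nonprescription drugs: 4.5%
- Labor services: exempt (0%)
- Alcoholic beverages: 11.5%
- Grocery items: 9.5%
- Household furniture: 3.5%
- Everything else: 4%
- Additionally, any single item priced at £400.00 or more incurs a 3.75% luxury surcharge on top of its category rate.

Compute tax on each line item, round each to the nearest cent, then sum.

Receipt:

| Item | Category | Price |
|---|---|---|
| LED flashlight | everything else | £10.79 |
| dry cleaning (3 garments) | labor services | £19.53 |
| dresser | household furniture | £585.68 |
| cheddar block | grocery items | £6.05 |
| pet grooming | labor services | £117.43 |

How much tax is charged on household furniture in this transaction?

Dresser £585.68: household furniture → 3.5% + 3.75% surcharge = 7.25% → £42.46
Tax on household furniture = £42.46

£42.46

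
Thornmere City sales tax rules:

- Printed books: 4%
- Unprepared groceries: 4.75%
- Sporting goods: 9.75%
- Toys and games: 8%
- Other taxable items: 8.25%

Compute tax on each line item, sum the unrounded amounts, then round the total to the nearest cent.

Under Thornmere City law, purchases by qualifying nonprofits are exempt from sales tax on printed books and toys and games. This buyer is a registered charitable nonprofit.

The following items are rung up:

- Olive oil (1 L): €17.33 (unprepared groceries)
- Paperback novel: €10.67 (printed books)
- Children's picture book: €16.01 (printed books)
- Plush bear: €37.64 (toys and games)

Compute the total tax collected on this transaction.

Olive oil (1 L) €17.33: unprepared groceries → 4.75% → €0.823175
Paperback novel €10.67: printed books, buyer-exempt → 0% → €0.00
Children's picture book €16.01: printed books, buyer-exempt → 0% → €0.00
Plush bear €37.64: toys and games, buyer-exempt → 0% → €0.00
Unrounded tax sum = €0.823175 → €0.82

€0.82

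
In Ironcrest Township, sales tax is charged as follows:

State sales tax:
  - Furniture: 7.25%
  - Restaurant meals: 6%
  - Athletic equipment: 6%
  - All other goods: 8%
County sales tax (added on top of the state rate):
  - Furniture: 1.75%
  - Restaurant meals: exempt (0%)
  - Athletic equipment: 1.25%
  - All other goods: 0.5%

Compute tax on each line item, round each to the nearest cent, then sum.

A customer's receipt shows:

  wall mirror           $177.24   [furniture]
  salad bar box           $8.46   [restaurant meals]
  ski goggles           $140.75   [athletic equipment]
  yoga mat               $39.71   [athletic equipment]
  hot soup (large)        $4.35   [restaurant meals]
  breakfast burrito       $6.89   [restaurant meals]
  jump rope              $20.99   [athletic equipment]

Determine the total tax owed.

$31.73

Wall mirror $177.24: furniture → 7.25% + 1.75% county = 9% → $15.95
Salad bar box $8.46: restaurant meals → 6% + 0% county = 6% → $0.51
Ski goggles $140.75: athletic equipment → 6% + 1.25% county = 7.25% → $10.20
Yoga mat $39.71: athletic equipment → 6% + 1.25% county = 7.25% → $2.88
Hot soup (large) $4.35: restaurant meals → 6% + 0% county = 6% → $0.26
Breakfast burrito $6.89: restaurant meals → 6% + 0% county = 6% → $0.41
Jump rope $20.99: athletic equipment → 6% + 1.25% county = 7.25% → $1.52
Total tax = $15.95 + $0.51 + $10.20 + $2.88 + $0.26 + $0.41 + $1.52 = $31.73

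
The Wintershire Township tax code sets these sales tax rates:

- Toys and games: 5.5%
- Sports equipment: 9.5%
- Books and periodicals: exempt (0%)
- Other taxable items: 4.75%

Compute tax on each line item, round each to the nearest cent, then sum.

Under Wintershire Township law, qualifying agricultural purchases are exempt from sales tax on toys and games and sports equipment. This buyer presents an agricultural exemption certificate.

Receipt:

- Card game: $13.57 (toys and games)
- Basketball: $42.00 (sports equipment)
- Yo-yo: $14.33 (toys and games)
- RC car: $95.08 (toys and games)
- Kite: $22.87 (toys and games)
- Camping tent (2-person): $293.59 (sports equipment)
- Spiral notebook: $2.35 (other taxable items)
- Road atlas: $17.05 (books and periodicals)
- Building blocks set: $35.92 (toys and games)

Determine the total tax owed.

$0.11

Card game $13.57: toys and games, buyer-exempt → 0% → $0.00
Basketball $42.00: sports equipment, buyer-exempt → 0% → $0.00
Yo-yo $14.33: toys and games, buyer-exempt → 0% → $0.00
RC car $95.08: toys and games, buyer-exempt → 0% → $0.00
Kite $22.87: toys and games, buyer-exempt → 0% → $0.00
Camping tent (2-person) $293.59: sports equipment, buyer-exempt → 0% → $0.00
Spiral notebook $2.35: other taxable items → 4.75% → $0.11
Road atlas $17.05: books and periodicals → 0% → $0.00
Building blocks set $35.92: toys and games, buyer-exempt → 0% → $0.00
Total tax = $0.11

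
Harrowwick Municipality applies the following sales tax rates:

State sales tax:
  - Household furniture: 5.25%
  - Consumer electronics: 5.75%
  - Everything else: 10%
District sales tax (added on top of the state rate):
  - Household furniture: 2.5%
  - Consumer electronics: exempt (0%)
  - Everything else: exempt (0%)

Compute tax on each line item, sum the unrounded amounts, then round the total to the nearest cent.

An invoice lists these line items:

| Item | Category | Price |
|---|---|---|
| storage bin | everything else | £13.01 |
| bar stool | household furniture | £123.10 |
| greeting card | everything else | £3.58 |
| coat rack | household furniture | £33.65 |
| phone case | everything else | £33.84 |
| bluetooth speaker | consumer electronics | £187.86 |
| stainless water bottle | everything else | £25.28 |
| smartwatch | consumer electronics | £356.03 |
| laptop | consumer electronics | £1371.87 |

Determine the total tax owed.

Storage bin £13.01: everything else → 10% + 0% district = 10% → £1.301
Bar stool £123.10: household furniture → 5.25% + 2.5% district = 7.75% → £9.54025
Greeting card £3.58: everything else → 10% + 0% district = 10% → £0.358
Coat rack £33.65: household furniture → 5.25% + 2.5% district = 7.75% → £2.607875
Phone case £33.84: everything else → 10% + 0% district = 10% → £3.384
Bluetooth speaker £187.86: consumer electronics → 5.75% + 0% district = 5.75% → £10.80195
Stainless water bottle £25.28: everything else → 10% + 0% district = 10% → £2.528
Smartwatch £356.03: consumer electronics → 5.75% + 0% district = 5.75% → £20.471725
Laptop £1371.87: consumer electronics → 5.75% + 0% district = 5.75% → £78.882525
Unrounded tax sum = £129.875325 → £129.88

£129.88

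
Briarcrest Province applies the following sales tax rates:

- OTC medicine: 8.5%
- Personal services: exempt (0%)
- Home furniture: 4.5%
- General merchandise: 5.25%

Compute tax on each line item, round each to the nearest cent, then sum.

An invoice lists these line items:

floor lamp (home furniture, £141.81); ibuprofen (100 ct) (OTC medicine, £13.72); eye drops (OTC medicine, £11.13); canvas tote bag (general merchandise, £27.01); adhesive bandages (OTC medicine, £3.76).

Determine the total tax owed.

Floor lamp £141.81: home furniture → 4.5% → £6.38
Ibuprofen (100 ct) £13.72: OTC medicine → 8.5% → £1.17
Eye drops £11.13: OTC medicine → 8.5% → £0.95
Canvas tote bag £27.01: general merchandise → 5.25% → £1.42
Adhesive bandages £3.76: OTC medicine → 8.5% → £0.32
Total tax = £6.38 + £1.17 + £0.95 + £1.42 + £0.32 = £10.24

£10.24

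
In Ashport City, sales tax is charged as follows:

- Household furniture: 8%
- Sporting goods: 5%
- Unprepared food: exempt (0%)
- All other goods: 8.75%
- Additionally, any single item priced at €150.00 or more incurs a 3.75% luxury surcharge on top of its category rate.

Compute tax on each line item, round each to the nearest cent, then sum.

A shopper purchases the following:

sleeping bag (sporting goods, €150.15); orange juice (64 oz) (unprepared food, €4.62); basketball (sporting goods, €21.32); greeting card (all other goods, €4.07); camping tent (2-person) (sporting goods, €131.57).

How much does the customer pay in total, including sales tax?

€332.88

Sleeping bag €150.15: sporting goods → 5% + 3.75% surcharge = 8.75% → €13.14
Orange juice (64 oz) €4.62: unprepared food → 0% → €0.00
Basketball €21.32: sporting goods → 5% → €1.07
Greeting card €4.07: all other goods → 8.75% → €0.36
Camping tent (2-person) €131.57: sporting goods → 5% → €6.58
Subtotal = €311.73; tax = €21.15; total due = €332.88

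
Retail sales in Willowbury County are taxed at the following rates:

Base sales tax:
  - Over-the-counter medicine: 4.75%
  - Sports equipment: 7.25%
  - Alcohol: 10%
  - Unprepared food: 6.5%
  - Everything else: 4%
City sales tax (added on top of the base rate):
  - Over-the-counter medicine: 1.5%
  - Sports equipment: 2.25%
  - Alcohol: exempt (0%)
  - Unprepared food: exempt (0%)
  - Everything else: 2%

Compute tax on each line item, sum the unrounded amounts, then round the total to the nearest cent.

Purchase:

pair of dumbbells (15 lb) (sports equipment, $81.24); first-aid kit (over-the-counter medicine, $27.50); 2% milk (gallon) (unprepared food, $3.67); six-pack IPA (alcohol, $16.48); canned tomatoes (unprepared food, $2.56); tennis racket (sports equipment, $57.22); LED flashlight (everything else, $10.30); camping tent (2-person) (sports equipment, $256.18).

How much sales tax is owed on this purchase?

$41.88

Pair of dumbbells (15 lb) $81.24: sports equipment → 7.25% + 2.25% city = 9.5% → $7.7178
First-aid kit $27.50: over-the-counter medicine → 4.75% + 1.5% city = 6.25% → $1.71875
2% milk (gallon) $3.67: unprepared food → 6.5% + 0% city = 6.5% → $0.23855
Six-pack IPA $16.48: alcohol → 10% + 0% city = 10% → $1.648
Canned tomatoes $2.56: unprepared food → 6.5% + 0% city = 6.5% → $0.1664
Tennis racket $57.22: sports equipment → 7.25% + 2.25% city = 9.5% → $5.4359
LED flashlight $10.30: everything else → 4% + 2% city = 6% → $0.618
Camping tent (2-person) $256.18: sports equipment → 7.25% + 2.25% city = 9.5% → $24.3371
Unrounded tax sum = $41.8805 → $41.88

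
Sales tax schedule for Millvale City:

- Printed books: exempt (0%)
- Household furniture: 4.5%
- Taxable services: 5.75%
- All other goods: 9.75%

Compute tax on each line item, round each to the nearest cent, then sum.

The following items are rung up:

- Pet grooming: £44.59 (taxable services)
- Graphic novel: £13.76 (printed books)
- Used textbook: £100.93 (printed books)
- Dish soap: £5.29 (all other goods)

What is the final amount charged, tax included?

Pet grooming £44.59: taxable services → 5.75% → £2.56
Graphic novel £13.76: printed books → 0% → £0.00
Used textbook £100.93: printed books → 0% → £0.00
Dish soap £5.29: all other goods → 9.75% → £0.52
Subtotal = £164.57; tax = £3.08; total due = £167.65

£167.65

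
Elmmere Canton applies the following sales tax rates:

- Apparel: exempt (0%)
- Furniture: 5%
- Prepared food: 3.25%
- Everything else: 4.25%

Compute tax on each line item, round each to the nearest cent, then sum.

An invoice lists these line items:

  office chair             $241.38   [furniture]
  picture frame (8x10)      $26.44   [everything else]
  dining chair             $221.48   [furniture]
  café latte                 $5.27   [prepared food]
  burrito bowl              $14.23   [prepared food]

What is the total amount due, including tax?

$533.69

Office chair $241.38: furniture → 5% → $12.07
Picture frame (8x10) $26.44: everything else → 4.25% → $1.12
Dining chair $221.48: furniture → 5% → $11.07
Café latte $5.27: prepared food → 3.25% → $0.17
Burrito bowl $14.23: prepared food → 3.25% → $0.46
Subtotal = $508.80; tax = $24.89; total due = $533.69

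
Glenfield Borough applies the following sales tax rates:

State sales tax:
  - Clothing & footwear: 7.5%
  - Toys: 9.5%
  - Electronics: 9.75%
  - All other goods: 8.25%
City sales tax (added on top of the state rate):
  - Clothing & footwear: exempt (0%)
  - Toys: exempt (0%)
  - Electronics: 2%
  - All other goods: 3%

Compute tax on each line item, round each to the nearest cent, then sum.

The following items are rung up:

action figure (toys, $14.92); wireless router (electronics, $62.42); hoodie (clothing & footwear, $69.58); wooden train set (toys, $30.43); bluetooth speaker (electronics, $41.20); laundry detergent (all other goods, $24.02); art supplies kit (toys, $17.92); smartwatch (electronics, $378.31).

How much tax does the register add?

Action figure $14.92: toys → 9.5% + 0% city = 9.5% → $1.42
Wireless router $62.42: electronics → 9.75% + 2% city = 11.75% → $7.33
Hoodie $69.58: clothing & footwear → 7.5% + 0% city = 7.5% → $5.22
Wooden train set $30.43: toys → 9.5% + 0% city = 9.5% → $2.89
Bluetooth speaker $41.20: electronics → 9.75% + 2% city = 11.75% → $4.84
Laundry detergent $24.02: all other goods → 8.25% + 3% city = 11.25% → $2.70
Art supplies kit $17.92: toys → 9.5% + 0% city = 9.5% → $1.70
Smartwatch $378.31: electronics → 9.75% + 2% city = 11.75% → $44.45
Total tax = $1.42 + $7.33 + $5.22 + $2.89 + $4.84 + $2.70 + $1.70 + $44.45 = $70.55

$70.55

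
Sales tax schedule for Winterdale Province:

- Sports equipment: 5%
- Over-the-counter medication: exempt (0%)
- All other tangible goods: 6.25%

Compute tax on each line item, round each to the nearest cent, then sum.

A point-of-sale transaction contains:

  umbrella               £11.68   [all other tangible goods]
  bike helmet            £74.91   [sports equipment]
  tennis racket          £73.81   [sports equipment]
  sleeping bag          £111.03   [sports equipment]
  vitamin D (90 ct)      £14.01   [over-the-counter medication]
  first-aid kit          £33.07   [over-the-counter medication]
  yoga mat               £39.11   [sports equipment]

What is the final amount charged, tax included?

£373.30

Umbrella £11.68: all other tangible goods → 6.25% → £0.73
Bike helmet £74.91: sports equipment → 5% → £3.75
Tennis racket £73.81: sports equipment → 5% → £3.69
Sleeping bag £111.03: sports equipment → 5% → £5.55
Vitamin D (90 ct) £14.01: over-the-counter medication → 0% → £0.00
First-aid kit £33.07: over-the-counter medication → 0% → £0.00
Yoga mat £39.11: sports equipment → 5% → £1.96
Subtotal = £357.62; tax = £15.68; total due = £373.30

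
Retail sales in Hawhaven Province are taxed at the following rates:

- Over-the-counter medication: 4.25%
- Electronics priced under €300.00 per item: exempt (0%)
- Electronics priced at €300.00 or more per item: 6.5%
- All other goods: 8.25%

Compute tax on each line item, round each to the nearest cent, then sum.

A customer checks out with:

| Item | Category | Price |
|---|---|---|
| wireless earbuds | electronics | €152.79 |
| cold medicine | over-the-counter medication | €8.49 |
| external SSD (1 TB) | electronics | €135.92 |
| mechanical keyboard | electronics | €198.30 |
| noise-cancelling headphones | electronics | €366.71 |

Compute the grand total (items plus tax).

€886.41

Wireless earbuds €152.79: electronics, under €300.00 → 0% → €0.00
Cold medicine €8.49: over-the-counter medication → 4.25% → €0.36
External SSD (1 TB) €135.92: electronics, under €300.00 → 0% → €0.00
Mechanical keyboard €198.30: electronics, under €300.00 → 0% → €0.00
Noise-cancelling headphones €366.71: electronics, €300.00 or more → 6.5% → €23.84
Subtotal = €862.21; tax = €24.20; total due = €886.41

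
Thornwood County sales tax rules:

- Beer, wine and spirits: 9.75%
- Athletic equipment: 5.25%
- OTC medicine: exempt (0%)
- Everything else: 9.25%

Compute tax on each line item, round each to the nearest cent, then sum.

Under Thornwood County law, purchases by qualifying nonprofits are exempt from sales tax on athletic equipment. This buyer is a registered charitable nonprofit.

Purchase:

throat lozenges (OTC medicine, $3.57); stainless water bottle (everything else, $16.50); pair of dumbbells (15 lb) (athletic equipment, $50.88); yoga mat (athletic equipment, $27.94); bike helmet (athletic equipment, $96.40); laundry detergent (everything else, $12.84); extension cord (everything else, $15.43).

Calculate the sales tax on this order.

Throat lozenges $3.57: OTC medicine → 0% → $0.00
Stainless water bottle $16.50: everything else → 9.25% → $1.53
Pair of dumbbells (15 lb) $50.88: athletic equipment, buyer-exempt → 0% → $0.00
Yoga mat $27.94: athletic equipment, buyer-exempt → 0% → $0.00
Bike helmet $96.40: athletic equipment, buyer-exempt → 0% → $0.00
Laundry detergent $12.84: everything else → 9.25% → $1.19
Extension cord $15.43: everything else → 9.25% → $1.43
Total tax = $1.53 + $1.19 + $1.43 = $4.15

$4.15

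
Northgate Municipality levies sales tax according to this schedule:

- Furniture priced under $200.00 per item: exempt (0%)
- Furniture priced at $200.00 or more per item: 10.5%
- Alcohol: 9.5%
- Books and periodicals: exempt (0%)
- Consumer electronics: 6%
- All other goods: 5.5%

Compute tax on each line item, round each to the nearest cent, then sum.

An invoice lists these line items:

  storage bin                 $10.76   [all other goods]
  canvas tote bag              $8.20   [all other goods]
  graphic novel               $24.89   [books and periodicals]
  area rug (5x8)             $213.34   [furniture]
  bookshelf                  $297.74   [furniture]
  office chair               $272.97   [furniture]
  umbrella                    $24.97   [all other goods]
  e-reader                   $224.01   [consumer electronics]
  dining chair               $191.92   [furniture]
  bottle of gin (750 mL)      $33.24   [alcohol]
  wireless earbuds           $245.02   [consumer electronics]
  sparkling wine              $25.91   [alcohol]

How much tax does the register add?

Storage bin $10.76: all other goods → 5.5% → $0.59
Canvas tote bag $8.20: all other goods → 5.5% → $0.45
Graphic novel $24.89: books and periodicals → 0% → $0.00
Area rug (5x8) $213.34: furniture, $200.00 or more → 10.5% → $22.40
Bookshelf $297.74: furniture, $200.00 or more → 10.5% → $31.26
Office chair $272.97: furniture, $200.00 or more → 10.5% → $28.66
Umbrella $24.97: all other goods → 5.5% → $1.37
E-reader $224.01: consumer electronics → 6% → $13.44
Dining chair $191.92: furniture, under $200.00 → 0% → $0.00
Bottle of gin (750 mL) $33.24: alcohol → 9.5% → $3.16
Wireless earbuds $245.02: consumer electronics → 6% → $14.70
Sparkling wine $25.91: alcohol → 9.5% → $2.46
Total tax = $0.59 + $0.45 + $22.40 + $31.26 + $28.66 + $1.37 + $13.44 + $3.16 + $14.70 + $2.46 = $118.49

$118.49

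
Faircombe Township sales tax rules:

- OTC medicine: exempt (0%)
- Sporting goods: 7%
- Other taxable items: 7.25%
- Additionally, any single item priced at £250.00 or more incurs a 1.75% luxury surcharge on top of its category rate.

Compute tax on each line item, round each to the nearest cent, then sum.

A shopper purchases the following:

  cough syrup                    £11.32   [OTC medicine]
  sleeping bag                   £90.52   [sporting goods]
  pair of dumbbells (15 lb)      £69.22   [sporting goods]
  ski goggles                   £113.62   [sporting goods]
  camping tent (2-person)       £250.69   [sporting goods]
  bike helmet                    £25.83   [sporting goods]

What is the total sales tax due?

£42.89

Cough syrup £11.32: OTC medicine → 0% → £0.00
Sleeping bag £90.52: sporting goods → 7% → £6.34
Pair of dumbbells (15 lb) £69.22: sporting goods → 7% → £4.85
Ski goggles £113.62: sporting goods → 7% → £7.95
Camping tent (2-person) £250.69: sporting goods → 7% + 1.75% surcharge = 8.75% → £21.94
Bike helmet £25.83: sporting goods → 7% → £1.81
Total tax = £6.34 + £4.85 + £7.95 + £21.94 + £1.81 = £42.89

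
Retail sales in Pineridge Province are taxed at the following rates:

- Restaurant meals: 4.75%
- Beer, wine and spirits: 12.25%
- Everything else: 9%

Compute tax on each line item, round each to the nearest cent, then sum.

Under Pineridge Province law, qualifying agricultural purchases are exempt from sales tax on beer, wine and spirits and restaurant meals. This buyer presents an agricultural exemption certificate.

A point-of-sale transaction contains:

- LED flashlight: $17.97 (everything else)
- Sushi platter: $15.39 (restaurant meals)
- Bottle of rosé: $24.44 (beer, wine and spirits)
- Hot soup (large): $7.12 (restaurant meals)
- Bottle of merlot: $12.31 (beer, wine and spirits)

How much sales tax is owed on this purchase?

$1.62

LED flashlight $17.97: everything else → 9% → $1.62
Sushi platter $15.39: restaurant meals, buyer-exempt → 0% → $0.00
Bottle of rosé $24.44: beer, wine and spirits, buyer-exempt → 0% → $0.00
Hot soup (large) $7.12: restaurant meals, buyer-exempt → 0% → $0.00
Bottle of merlot $12.31: beer, wine and spirits, buyer-exempt → 0% → $0.00
Total tax = $1.62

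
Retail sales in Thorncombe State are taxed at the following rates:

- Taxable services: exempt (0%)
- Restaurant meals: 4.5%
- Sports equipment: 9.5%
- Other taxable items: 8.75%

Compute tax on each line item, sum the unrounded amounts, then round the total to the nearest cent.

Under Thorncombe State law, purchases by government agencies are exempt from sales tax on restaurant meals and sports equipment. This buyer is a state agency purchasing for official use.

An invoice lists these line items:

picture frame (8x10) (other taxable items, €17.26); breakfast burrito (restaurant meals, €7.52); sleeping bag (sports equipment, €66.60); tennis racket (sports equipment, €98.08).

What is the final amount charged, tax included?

Picture frame (8x10) €17.26: other taxable items → 8.75% → €1.51025
Breakfast burrito €7.52: restaurant meals, buyer-exempt → 0% → €0.00
Sleeping bag €66.60: sports equipment, buyer-exempt → 0% → €0.00
Tennis racket €98.08: sports equipment, buyer-exempt → 0% → €0.00
Subtotal = €189.46; unrounded tax = €1.51025 → €1.51; total due = €190.97

€190.97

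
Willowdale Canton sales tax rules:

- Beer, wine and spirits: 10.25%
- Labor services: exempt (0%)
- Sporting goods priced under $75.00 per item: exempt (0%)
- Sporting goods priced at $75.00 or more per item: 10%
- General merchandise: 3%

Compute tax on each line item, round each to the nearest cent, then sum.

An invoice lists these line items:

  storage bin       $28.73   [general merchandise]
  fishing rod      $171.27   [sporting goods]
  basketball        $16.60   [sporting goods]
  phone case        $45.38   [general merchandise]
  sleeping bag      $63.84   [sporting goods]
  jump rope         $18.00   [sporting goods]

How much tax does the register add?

Storage bin $28.73: general merchandise → 3% → $0.86
Fishing rod $171.27: sporting goods, $75.00 or more → 10% → $17.13
Basketball $16.60: sporting goods, under $75.00 → 0% → $0.00
Phone case $45.38: general merchandise → 3% → $1.36
Sleeping bag $63.84: sporting goods, under $75.00 → 0% → $0.00
Jump rope $18.00: sporting goods, under $75.00 → 0% → $0.00
Total tax = $0.86 + $17.13 + $1.36 = $19.35

$19.35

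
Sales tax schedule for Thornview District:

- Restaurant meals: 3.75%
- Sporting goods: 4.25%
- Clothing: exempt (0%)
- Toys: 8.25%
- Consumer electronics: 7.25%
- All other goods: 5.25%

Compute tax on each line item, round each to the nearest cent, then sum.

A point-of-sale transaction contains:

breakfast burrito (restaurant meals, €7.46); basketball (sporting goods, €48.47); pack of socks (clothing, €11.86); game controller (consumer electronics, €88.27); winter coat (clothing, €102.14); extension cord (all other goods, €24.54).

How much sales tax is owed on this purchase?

Breakfast burrito €7.46: restaurant meals → 3.75% → €0.28
Basketball €48.47: sporting goods → 4.25% → €2.06
Pack of socks €11.86: clothing → 0% → €0.00
Game controller €88.27: consumer electronics → 7.25% → €6.40
Winter coat €102.14: clothing → 0% → €0.00
Extension cord €24.54: all other goods → 5.25% → €1.29
Total tax = €0.28 + €2.06 + €6.40 + €1.29 = €10.03

€10.03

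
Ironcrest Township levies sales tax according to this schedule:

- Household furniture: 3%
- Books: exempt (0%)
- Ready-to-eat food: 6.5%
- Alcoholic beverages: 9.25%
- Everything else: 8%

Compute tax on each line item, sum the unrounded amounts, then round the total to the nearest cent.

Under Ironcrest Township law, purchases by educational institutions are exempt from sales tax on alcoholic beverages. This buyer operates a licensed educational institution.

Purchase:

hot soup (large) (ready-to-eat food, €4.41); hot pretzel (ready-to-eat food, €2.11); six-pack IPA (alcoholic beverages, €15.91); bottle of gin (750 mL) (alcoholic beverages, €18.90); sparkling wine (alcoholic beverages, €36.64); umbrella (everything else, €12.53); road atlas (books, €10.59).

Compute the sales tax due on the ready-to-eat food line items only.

Hot soup (large) €4.41: ready-to-eat food → 6.5% → €0.28665
Hot pretzel €2.11: ready-to-eat food → 6.5% → €0.13715
Tax on ready-to-eat food: unrounded sum = €0.4238 → €0.42

€0.42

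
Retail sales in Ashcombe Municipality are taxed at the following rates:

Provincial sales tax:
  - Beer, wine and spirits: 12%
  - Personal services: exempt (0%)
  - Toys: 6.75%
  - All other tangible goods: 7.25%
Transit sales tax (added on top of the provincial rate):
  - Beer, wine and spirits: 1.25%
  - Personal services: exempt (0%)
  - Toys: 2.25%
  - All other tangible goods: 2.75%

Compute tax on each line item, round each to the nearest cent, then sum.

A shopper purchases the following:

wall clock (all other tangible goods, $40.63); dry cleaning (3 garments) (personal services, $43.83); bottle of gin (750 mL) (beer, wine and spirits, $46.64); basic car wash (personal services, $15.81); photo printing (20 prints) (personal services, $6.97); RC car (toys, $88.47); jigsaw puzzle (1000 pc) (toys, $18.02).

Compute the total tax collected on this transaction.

Wall clock $40.63: all other tangible goods → 7.25% + 2.75% transit = 10% → $4.06
Dry cleaning (3 garments) $43.83: personal services → 0% + 0% transit = 0% → $0.00
Bottle of gin (750 mL) $46.64: beer, wine and spirits → 12% + 1.25% transit = 13.25% → $6.18
Basic car wash $15.81: personal services → 0% + 0% transit = 0% → $0.00
Photo printing (20 prints) $6.97: personal services → 0% + 0% transit = 0% → $0.00
RC car $88.47: toys → 6.75% + 2.25% transit = 9% → $7.96
Jigsaw puzzle (1000 pc) $18.02: toys → 6.75% + 2.25% transit = 9% → $1.62
Total tax = $4.06 + $6.18 + $7.96 + $1.62 = $19.82

$19.82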